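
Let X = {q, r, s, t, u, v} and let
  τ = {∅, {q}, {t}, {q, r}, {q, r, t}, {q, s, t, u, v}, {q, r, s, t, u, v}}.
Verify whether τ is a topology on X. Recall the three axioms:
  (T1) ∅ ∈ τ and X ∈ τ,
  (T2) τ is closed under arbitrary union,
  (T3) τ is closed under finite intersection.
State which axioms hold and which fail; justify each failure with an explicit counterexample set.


τ is NOT a topology on X.

Axiom (T1): ∅ ∈ τ? Yes; X ∈ τ? Yes.
Axiom (T2/T3): check pairwise unions and intersections of members of τ.
Counterexample for (T2): {q} ∪ {t} = {q, t} ∉ τ. Therefore τ is NOT a topology.


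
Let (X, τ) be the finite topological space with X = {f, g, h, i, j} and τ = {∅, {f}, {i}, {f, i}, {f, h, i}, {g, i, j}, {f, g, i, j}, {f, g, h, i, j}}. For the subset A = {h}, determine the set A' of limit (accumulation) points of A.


A' = ∅

For each x ∈ X, list the open sets U ∈ τ with x ∈ U, then check whether U ∩ (A ∖ {x}) ≠ ∅ for every such U.
  x = f: open {f} ∋ x has {f} ∩ (A ∖ {f}) = ∅, so x is NOT a limit point.
  x = g: open {g, i, j} ∋ x has {g, i, j} ∩ (A ∖ {g}) = ∅, so x is NOT a limit point.
  x = h: open {f, h, i} ∋ x has {f, h, i} ∩ (A ∖ {h}) = ∅, so x is NOT a limit point.
  x = i: open {i} ∋ x has {i} ∩ (A ∖ {i}) = ∅, so x is NOT a limit point.
  x = j: open {g, i, j} ∋ x has {g, i, j} ∩ (A ∖ {j}) = ∅, so x is NOT a limit point.
Collecting: A' = ∅.


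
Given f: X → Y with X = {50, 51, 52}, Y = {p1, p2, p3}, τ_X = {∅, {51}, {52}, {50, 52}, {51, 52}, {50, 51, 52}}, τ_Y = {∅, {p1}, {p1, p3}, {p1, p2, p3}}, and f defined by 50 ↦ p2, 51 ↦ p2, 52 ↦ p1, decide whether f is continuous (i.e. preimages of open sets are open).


f IS continuous.

Compute f^{-1}(U) for each U ∈ τ_Y:
  U = ∅: f^{-1}(U) = ∅ ∈ τ_X ✓.
  U = {p1}: f^{-1}(U) = {52} ∈ τ_X ✓.
  U = {p1, p3}: f^{-1}(U) = {52} ∈ τ_X ✓.
  U = {p1, p2, p3}: f^{-1}(U) = {50, 51, 52} ∈ τ_X ✓.
Every preimage lies in τ_X, so f IS continuous.


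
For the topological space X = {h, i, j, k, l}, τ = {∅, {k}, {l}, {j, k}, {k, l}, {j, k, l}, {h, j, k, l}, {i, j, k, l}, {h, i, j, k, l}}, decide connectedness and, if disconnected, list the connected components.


(X, τ) is connected.

Find clopen sets (U ∈ τ with X ∖ U ∈ τ):
  U = ∅, X ∖ U = {h, i, j, k, l} — both open, so U is clopen.
  U = {h, i, j, k, l}, X ∖ U = ∅ — both open, so U is clopen.
Only trivial clopens (∅ and X) exist, so (X, τ) is connected.
Compute connected components by grouping points that agree on all clopens:
  component: {h, i, j, k, l}


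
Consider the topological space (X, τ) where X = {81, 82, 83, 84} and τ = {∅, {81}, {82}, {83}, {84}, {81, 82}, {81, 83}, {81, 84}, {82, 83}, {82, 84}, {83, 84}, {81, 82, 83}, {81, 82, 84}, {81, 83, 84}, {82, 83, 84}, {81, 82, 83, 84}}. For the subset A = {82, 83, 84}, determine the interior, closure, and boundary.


int(A) = {82, 83, 84}, cl(A) = {82, 83, 84}, ∂A = ∅.

Closed sets in (X, τ) are complements of opens:
  closed(X, τ) = {∅, {81}, {82}, {83}, {84}, {81, 82}, {81, 83}, {81, 84}, {82, 83}, {82, 84}, {83, 84}, {81, 82, 83}, {81, 82, 84}, {81, 83, 84}, {82, 83, 84}, {81, 82, 83, 84}}.
int(A) = ⋃ {U ∈ τ : U ⊆ A}. Opens contained in A: ∅, {82}, {83}, {84}, {82, 83}, {82, 84}, {83, 84}, {82, 83, 84}.
Taking the union of these: int(A) = {82, 83, 84}.
cl(A) = ⋂ {C closed : A ⊆ C}. Closed sets containing A: {82, 83, 84}, {81, 82, 83, 84}.
Intersecting these: cl(A) = {82, 83, 84}.
∂A = cl(A) ∖ int(A) = {82, 83, 84} ∖ {82, 83, 84} = ∅.


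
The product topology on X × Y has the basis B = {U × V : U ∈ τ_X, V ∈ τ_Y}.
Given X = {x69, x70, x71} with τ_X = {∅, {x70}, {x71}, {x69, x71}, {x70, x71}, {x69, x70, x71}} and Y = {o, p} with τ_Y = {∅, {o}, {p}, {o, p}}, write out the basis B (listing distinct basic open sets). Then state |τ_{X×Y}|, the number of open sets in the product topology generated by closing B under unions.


Basis B = {∅ × ∅, {x70} × {o}, {x70} × {p}, {x71} × {o}, {x71} × {p}, {x69, x71} × {o}, {x69, x71} × {p}, {x70} × {o, p}, {x70, x71} × {o}, {x70, x71} × {p}, {x71} × {o, p}, {x69, x70, x71} × {o}, {x69, x70, x71} × {p}, {x69, x71} × {o, p}, {x70, x71} × {o, p}, {x69, x70, x71} × {o, p}}; |τ_{X×Y}| = 36.

Enumerate products U × V with U ∈ τ_X, V ∈ τ_Y (deduplicated):
  ∅ × ∅ = {} (∅)
  {x70} × {o} = {(x70,o)}
  {x70} × {p} = {(x70,p)}
  {x71} × {o} = {(x71,o)}
  {x71} × {p} = {(x71,p)}
  {x69, x71} × {o} = {(x69,o), (x71,o)}
  {x69, x71} × {p} = {(x69,p), (x71,p)}
  {x70} × {o, p} = {(x70,o), (x70,p)}
  {x70, x71} × {o} = {(x70,o), (x71,o)}
  {x70, x71} × {p} = {(x70,p), (x71,p)}
  {x71} × {o, p} = {(x71,o), (x71,p)}
  {x69, x70, x71} × {o} = {(x69,o), (x70,o), (x71,o)}
  {x69, x70, x71} × {p} = {(x69,p), (x70,p), (x71,p)}
  {x69, x71} × {o, p} = {(x69,o), (x69,p), (x71,o), (x71,p)}
  {x70, x71} × {o, p} = {(x70,o), (x70,p), (x71,o), (x71,p)}
  {x69, x70, x71} × {o, p} = {(x69,o), (x69,p), (x70,o), (x70,p), (x71,o), (x71,p)}
These 16 distinct sets form the basis B.
Close under arbitrary unions to get τ_{X×Y}; counting gives |τ_{X×Y}| = 36.


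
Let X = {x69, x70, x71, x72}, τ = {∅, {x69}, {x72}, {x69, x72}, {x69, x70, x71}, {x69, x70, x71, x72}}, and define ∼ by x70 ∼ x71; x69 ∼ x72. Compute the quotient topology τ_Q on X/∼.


X/∼ = {[x69=x72], [x70=x71]}; |τ_Q| = 3.

Equivalence classes: [x69=x72], [x70=x71].
Quotient map π: X → X/∼ sends x69 ↦ [x69=x72], x70 ↦ [x70=x71], x71 ↦ [x70=x71], x72 ↦ [x69=x72].
For each subset V ⊆ X/∼, compute π^{-1}(V) ⊆ X and check whether π^{-1}(V) ∈ τ. V is open in τ_Q iff π^{-1}(V) ∈ τ.
  V = {}: π^{-1}(V) = ∅ ∈ τ ✓.
  V = {[x69=x72]}: π^{-1}(V) = {x69, x72} ∈ τ ✓.
  V = {[x70=x71]}: π^{-1}(V) = {x70, x71} ∉ τ ✗.
  V = {[x69=x72], [x70=x71]}: π^{-1}(V) = {x69, x70, x71, x72} ∈ τ ✓.
Open sets in the quotient: τ_Q = {{}, {[x69=x72]}, {[x69=x72], [x70=x71]}} (3 elements).


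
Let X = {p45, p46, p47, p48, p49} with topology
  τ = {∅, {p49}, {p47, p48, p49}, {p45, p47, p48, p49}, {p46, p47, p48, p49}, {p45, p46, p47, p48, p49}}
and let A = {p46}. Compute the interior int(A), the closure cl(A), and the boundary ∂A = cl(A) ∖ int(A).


int(A) = ∅, cl(A) = {p46}, ∂A = {p46}.

Closed sets in (X, τ) are complements of opens:
  closed(X, τ) = {∅, {p45}, {p46}, {p45, p46}, {p45, p46, p47, p48}, {p45, p46, p47, p48, p49}}.
int(A) = ⋃ {U ∈ τ : U ⊆ A}. Opens contained in A: ∅.
Taking the union of these: int(A) = ∅.
cl(A) = ⋂ {C closed : A ⊆ C}. Closed sets containing A: {p46}, {p45, p46}, {p45, p46, p47, p48}, {p45, p46, p47, p48, p49}.
Intersecting these: cl(A) = {p46}.
∂A = cl(A) ∖ int(A) = {p46} ∖ ∅ = {p46}.


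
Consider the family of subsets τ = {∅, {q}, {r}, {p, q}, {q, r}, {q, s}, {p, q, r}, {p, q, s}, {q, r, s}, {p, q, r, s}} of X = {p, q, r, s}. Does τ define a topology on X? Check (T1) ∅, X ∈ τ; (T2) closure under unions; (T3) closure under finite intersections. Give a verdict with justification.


τ IS a topology on X.

Axiom (T1): ∅ ∈ τ? Yes; X ∈ τ? Yes.
Axiom (T2/T3): check pairwise unions and intersections of members of τ.
All pairwise intersections and unions checked — each lies in τ. Therefore τ satisfies (T1), (T2), (T3): it IS a topology on X.


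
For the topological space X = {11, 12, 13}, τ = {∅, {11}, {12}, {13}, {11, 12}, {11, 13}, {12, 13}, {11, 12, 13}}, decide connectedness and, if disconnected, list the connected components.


(X, τ) is disconnected; components = [{11}, {12}, {13}].

Find clopen sets (U ∈ τ with X ∖ U ∈ τ):
  U = ∅, X ∖ U = {11, 12, 13} — both open, so U is clopen.
  U = {11}, X ∖ U = {12, 13} — both open, so U is clopen.
  U = {12}, X ∖ U = {11, 13} — both open, so U is clopen.
  U = {13}, X ∖ U = {11, 12} — both open, so U is clopen.
  U = {11, 12}, X ∖ U = {13} — both open, so U is clopen.
  U = {11, 13}, X ∖ U = {12} — both open, so U is clopen.
  U = {12, 13}, X ∖ U = {11} — both open, so U is clopen.
  U = {11, 12, 13}, X ∖ U = ∅ — both open, so U is clopen.
Nontrivial clopen(s) exist: e.g. {11, 13}. So (X, τ) is disconnected.
Compute connected components by grouping points that agree on all clopens:
  component: {11}
  component: {12}
  component: {13}


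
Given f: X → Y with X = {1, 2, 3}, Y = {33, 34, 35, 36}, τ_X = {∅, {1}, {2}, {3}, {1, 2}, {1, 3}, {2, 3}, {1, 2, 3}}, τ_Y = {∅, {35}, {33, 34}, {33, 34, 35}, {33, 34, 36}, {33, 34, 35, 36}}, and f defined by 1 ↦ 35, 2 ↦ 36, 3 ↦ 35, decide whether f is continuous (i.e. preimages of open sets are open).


f IS continuous.

Compute f^{-1}(U) for each U ∈ τ_Y:
  U = ∅: f^{-1}(U) = ∅ ∈ τ_X ✓.
  U = {35}: f^{-1}(U) = {1, 3} ∈ τ_X ✓.
  U = {33, 34}: f^{-1}(U) = ∅ ∈ τ_X ✓.
  U = {33, 34, 35}: f^{-1}(U) = {1, 3} ∈ τ_X ✓.
  U = {33, 34, 36}: f^{-1}(U) = {2} ∈ τ_X ✓.
  U = {33, 34, 35, 36}: f^{-1}(U) = {1, 2, 3} ∈ τ_X ✓.
Every preimage lies in τ_X, so f IS continuous.


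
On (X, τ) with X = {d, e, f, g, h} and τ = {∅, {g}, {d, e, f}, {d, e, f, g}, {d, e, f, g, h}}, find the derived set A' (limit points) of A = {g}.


A' = {h}

For each x ∈ X, list the open sets U ∈ τ with x ∈ U, then check whether U ∩ (A ∖ {x}) ≠ ∅ for every such U.
  x = d: open {d, e, f} ∋ x has {d, e, f} ∩ (A ∖ {d}) = ∅, so x is NOT a limit point.
  x = e: open {d, e, f} ∋ x has {d, e, f} ∩ (A ∖ {e}) = ∅, so x is NOT a limit point.
  x = f: open {d, e, f} ∋ x has {d, e, f} ∩ (A ∖ {f}) = ∅, so x is NOT a limit point.
  x = g: open {g} ∋ x has {g} ∩ (A ∖ {g}) = ∅, so x is NOT a limit point.
  x = h: opens ∋ x are {d, e, f, g, h}; each meets A ∖ {h}, so x IS a limit point.
Collecting: A' = {h}.


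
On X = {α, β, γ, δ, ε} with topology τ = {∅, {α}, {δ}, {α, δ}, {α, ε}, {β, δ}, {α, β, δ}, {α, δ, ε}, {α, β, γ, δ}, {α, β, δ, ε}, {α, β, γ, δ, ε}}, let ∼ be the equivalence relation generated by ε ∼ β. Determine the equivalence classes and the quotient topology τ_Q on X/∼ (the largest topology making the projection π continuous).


X/∼ = {[α], [β=ε], [γ], [δ]}; |τ_Q| = 6.

Equivalence classes: [α], [β=ε], [γ], [δ].
Quotient map π: X → X/∼ sends α ↦ [α], β ↦ [β=ε], γ ↦ [γ], δ ↦ [δ], ε ↦ [β=ε].
For each subset V ⊆ X/∼, compute π^{-1}(V) ⊆ X and check whether π^{-1}(V) ∈ τ. V is open in τ_Q iff π^{-1}(V) ∈ τ.
  V = {}: π^{-1}(V) = ∅ ∈ τ ✓.
  V = {[α]}: π^{-1}(V) = {α} ∈ τ ✓.
  V = {[β=ε]}: π^{-1}(V) = {β, ε} ∉ τ ✗.
  V = {[α], [β=ε]}: π^{-1}(V) = {α, β, ε} ∉ τ ✗.
  V = {[γ]}: π^{-1}(V) = {γ} ∉ τ ✗.
  V = {[α], [γ]}: π^{-1}(V) = {α, γ} ∉ τ ✗.
  V = {[β=ε], [γ]}: π^{-1}(V) = {β, γ, ε} ∉ τ ✗.
  V = {[α], [β=ε], [γ]}: π^{-1}(V) = {α, β, γ, ε} ∉ τ ✗.
  V = {[δ]}: π^{-1}(V) = {δ} ∈ τ ✓.
  V = {[α], [δ]}: π^{-1}(V) = {α, δ} ∈ τ ✓.
  V = {[β=ε], [δ]}: π^{-1}(V) = {β, δ, ε} ∉ τ ✗.
  V = {[α], [β=ε], [δ]}: π^{-1}(V) = {α, β, δ, ε} ∈ τ ✓.
  V = {[γ], [δ]}: π^{-1}(V) = {γ, δ} ∉ τ ✗.
  V = {[α], [γ], [δ]}: π^{-1}(V) = {α, γ, δ} ∉ τ ✗.
  V = {[β=ε], [γ], [δ]}: π^{-1}(V) = {β, γ, δ, ε} ∉ τ ✗.
  V = {[α], [β=ε], [γ], [δ]}: π^{-1}(V) = {α, β, γ, δ, ε} ∈ τ ✓.
Open sets in the quotient: τ_Q = {{}, {[α]}, {[δ]}, {[α], [δ]}, {[α], [β=ε], [δ]}, {[α], [β=ε], [γ], [δ]}} (6 elements).


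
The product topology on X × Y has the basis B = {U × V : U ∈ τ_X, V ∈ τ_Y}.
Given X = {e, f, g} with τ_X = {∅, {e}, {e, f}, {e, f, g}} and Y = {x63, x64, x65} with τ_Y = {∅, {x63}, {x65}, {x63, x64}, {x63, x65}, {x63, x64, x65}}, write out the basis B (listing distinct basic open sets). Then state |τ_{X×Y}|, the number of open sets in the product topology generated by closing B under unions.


Basis B = {∅ × ∅, {e} × {x63}, {e} × {x65}, {e} × {x63, x64}, {e} × {x63, x65}, {e, f} × {x63}, {e, f} × {x65}, {e} × {x63, x64, x65}, {e, f, g} × {x63}, {e, f, g} × {x65}, {e, f} × {x63, x64}, {e, f} × {x63, x65}, {e, f} × {x63, x64, x65}, {e, f, g} × {x63, x64}, {e, f, g} × {x63, x65}, {e, f, g} × {x63, x64, x65}}; |τ_{X×Y}| = 40.

Enumerate products U × V with U ∈ τ_X, V ∈ τ_Y (deduplicated):
  ∅ × ∅ = {} (∅)
  {e} × {x63} = {(e,x63)}
  {e} × {x65} = {(e,x65)}
  {e} × {x63, x64} = {(e,x63), (e,x64)}
  {e} × {x63, x65} = {(e,x63), (e,x65)}
  {e, f} × {x63} = {(e,x63), (f,x63)}
  {e, f} × {x65} = {(e,x65), (f,x65)}
  {e} × {x63, x64, x65} = {(e,x63), (e,x64), (e,x65)}
  {e, f, g} × {x63} = {(e,x63), (f,x63), (g,x63)}
  {e, f, g} × {x65} = {(e,x65), (f,x65), (g,x65)}
  {e, f} × {x63, x64} = {(e,x63), (e,x64), (f,x63), (f,x64)}
  {e, f} × {x63, x65} = {(e,x63), (e,x65), (f,x63), (f,x65)}
  {e, f} × {x63, x64, x65} = {(e,x63), (e,x64), (e,x65), (f,x63), (f,x64), (f,x65)}
  {e, f, g} × {x63, x64} = {(e,x63), (e,x64), (f,x63), (f,x64), (g,x63), (g,x64)}
  {e, f, g} × {x63, x65} = {(e,x63), (e,x65), (f,x63), (f,x65), (g,x63), (g,x65)}
  {e, f, g} × {x63, x64, x65} = {(e,x63), (e,x64), (e,x65), (f,x63), (f,x64), (f,x65), (g,x63), (g,x64), (g,x65)}
These 16 distinct sets form the basis B.
Close under arbitrary unions to get τ_{X×Y}; counting gives |τ_{X×Y}| = 40.


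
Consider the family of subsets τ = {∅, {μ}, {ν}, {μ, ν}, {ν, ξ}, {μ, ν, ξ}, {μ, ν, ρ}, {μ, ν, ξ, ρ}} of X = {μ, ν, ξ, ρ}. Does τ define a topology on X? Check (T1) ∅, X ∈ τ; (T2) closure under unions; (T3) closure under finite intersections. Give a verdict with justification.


τ IS a topology on X.

Axiom (T1): ∅ ∈ τ? Yes; X ∈ τ? Yes.
Axiom (T2/T3): check pairwise unions and intersections of members of τ.
All pairwise intersections and unions checked — each lies in τ. Therefore τ satisfies (T1), (T2), (T3): it IS a topology on X.


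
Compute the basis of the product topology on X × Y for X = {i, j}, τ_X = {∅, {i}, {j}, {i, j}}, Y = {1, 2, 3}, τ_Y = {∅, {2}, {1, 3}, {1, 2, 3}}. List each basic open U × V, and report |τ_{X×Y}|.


Basis B = {∅ × ∅, {i} × {2}, {j} × {2}, {i} × {1, 3}, {i, j} × {2}, {j} × {1, 3}, {i} × {1, 2, 3}, {j} × {1, 2, 3}, {i, j} × {1, 3}, {i, j} × {1, 2, 3}}; |τ_{X×Y}| = 16.

Enumerate products U × V with U ∈ τ_X, V ∈ τ_Y (deduplicated):
  ∅ × ∅ = {} (∅)
  {i} × {2} = {(i,2)}
  {j} × {2} = {(j,2)}
  {i} × {1, 3} = {(i,1), (i,3)}
  {i, j} × {2} = {(i,2), (j,2)}
  {j} × {1, 3} = {(j,1), (j,3)}
  {i} × {1, 2, 3} = {(i,1), (i,2), (i,3)}
  {j} × {1, 2, 3} = {(j,1), (j,2), (j,3)}
  {i, j} × {1, 3} = {(i,1), (i,3), (j,1), (j,3)}
  {i, j} × {1, 2, 3} = {(i,1), (i,2), (i,3), (j,1), (j,2), (j,3)}
These 10 distinct sets form the basis B.
Close under arbitrary unions to get τ_{X×Y}; counting gives |τ_{X×Y}| = 16.


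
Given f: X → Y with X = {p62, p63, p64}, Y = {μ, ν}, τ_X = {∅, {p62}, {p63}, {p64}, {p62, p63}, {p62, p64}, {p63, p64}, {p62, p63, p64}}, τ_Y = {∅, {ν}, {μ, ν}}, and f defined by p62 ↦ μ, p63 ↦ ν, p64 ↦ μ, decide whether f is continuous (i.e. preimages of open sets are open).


f IS continuous.

Compute f^{-1}(U) for each U ∈ τ_Y:
  U = ∅: f^{-1}(U) = ∅ ∈ τ_X ✓.
  U = {ν}: f^{-1}(U) = {p63} ∈ τ_X ✓.
  U = {μ, ν}: f^{-1}(U) = {p62, p63, p64} ∈ τ_X ✓.
Every preimage lies in τ_X, so f IS continuous.


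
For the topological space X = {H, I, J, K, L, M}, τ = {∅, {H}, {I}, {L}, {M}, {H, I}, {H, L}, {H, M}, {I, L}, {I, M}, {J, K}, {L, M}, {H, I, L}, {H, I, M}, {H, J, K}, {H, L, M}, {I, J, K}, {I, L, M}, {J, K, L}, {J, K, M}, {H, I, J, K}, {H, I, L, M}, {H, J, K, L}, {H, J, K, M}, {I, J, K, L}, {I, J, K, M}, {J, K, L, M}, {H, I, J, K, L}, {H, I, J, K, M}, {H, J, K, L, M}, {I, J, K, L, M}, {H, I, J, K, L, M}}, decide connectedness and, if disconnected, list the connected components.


(X, τ) is disconnected; components = [{H}, {I}, {L}, {M}, {J, K}].

Find clopen sets (U ∈ τ with X ∖ U ∈ τ):
  U = ∅, X ∖ U = {H, I, J, K, L, M} — both open, so U is clopen.
  U = {H}, X ∖ U = {I, J, K, L, M} — both open, so U is clopen.
  U = {I}, X ∖ U = {H, J, K, L, M} — both open, so U is clopen.
  U = {L}, X ∖ U = {H, I, J, K, M} — both open, so U is clopen.
  U = {M}, X ∖ U = {H, I, J, K, L} — both open, so U is clopen.
  U = {H, I}, X ∖ U = {J, K, L, M} — both open, so U is clopen.
  U = {H, L}, X ∖ U = {I, J, K, M} — both open, so U is clopen.
  U = {H, M}, X ∖ U = {I, J, K, L} — both open, so U is clopen.
  U = {I, L}, X ∖ U = {H, J, K, M} — both open, so U is clopen.
  U = {I, M}, X ∖ U = {H, J, K, L} — both open, so U is clopen.
  U = {J, K}, X ∖ U = {H, I, L, M} — both open, so U is clopen.
  U = {L, M}, X ∖ U = {H, I, J, K} — both open, so U is clopen.
  U = {H, I, L}, X ∖ U = {J, K, M} — both open, so U is clopen.
  U = {H, I, M}, X ∖ U = {J, K, L} — both open, so U is clopen.
  U = {H, J, K}, X ∖ U = {I, L, M} — both open, so U is clopen.
  U = {H, L, M}, X ∖ U = {I, J, K} — both open, so U is clopen.
  U = {I, J, K}, X ∖ U = {H, L, M} — both open, so U is clopen.
  U = {I, L, M}, X ∖ U = {H, J, K} — both open, so U is clopen.
  U = {J, K, L}, X ∖ U = {H, I, M} — both open, so U is clopen.
  U = {J, K, M}, X ∖ U = {H, I, L} — both open, so U is clopen.
  U = {H, I, J, K}, X ∖ U = {L, M} — both open, so U is clopen.
  U = {H, I, L, M}, X ∖ U = {J, K} — both open, so U is clopen.
  U = {H, J, K, L}, X ∖ U = {I, M} — both open, so U is clopen.
  U = {H, J, K, M}, X ∖ U = {I, L} — both open, so U is clopen.
  U = {I, J, K, L}, X ∖ U = {H, M} — both open, so U is clopen.
  U = {I, J, K, M}, X ∖ U = {H, L} — both open, so U is clopen.
  U = {J, K, L, M}, X ∖ U = {H, I} — both open, so U is clopen.
  U = {H, I, J, K, L}, X ∖ U = {M} — both open, so U is clopen.
  U = {H, I, J, K, M}, X ∖ U = {L} — both open, so U is clopen.
  U = {H, J, K, L, M}, X ∖ U = {I} — both open, so U is clopen.
  U = {I, J, K, L, M}, X ∖ U = {H} — both open, so U is clopen.
  U = {H, I, J, K, L, M}, X ∖ U = ∅ — both open, so U is clopen.
Nontrivial clopen(s) exist: e.g. {H, J, K, L, M}. So (X, τ) is disconnected.
Compute connected components by grouping points that agree on all clopens:
  component: {H}
  component: {I}
  component: {L}
  component: {M}
  component: {J, K}


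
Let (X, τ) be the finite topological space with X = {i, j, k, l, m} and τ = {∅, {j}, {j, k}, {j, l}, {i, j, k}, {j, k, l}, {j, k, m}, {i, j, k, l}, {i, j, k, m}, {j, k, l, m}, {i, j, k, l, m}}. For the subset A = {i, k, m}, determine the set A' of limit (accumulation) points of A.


A' = {i, m}

For each x ∈ X, list the open sets U ∈ τ with x ∈ U, then check whether U ∩ (A ∖ {x}) ≠ ∅ for every such U.
  x = i: opens ∋ x are {i, j, k}, {i, j, k, l}, {i, j, k, m}, {i, j, k, l, m}; each meets A ∖ {i}, so x IS a limit point.
  x = j: open {j} ∋ x has {j} ∩ (A ∖ {j}) = ∅, so x is NOT a limit point.
  x = k: open {j, k} ∋ x has {j, k} ∩ (A ∖ {k}) = ∅, so x is NOT a limit point.
  x = l: open {j, l} ∋ x has {j, l} ∩ (A ∖ {l}) = ∅, so x is NOT a limit point.
  x = m: opens ∋ x are {j, k, m}, {i, j, k, m}, {j, k, l, m}, {i, j, k, l, m}; each meets A ∖ {m}, so x IS a limit point.
Collecting: A' = {i, m}.


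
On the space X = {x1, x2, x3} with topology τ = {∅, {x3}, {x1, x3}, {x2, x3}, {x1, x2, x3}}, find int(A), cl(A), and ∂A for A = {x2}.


int(A) = ∅, cl(A) = {x2}, ∂A = {x2}.

Closed sets in (X, τ) are complements of opens:
  closed(X, τ) = {∅, {x1}, {x2}, {x1, x2}, {x1, x2, x3}}.
int(A) = ⋃ {U ∈ τ : U ⊆ A}. Opens contained in A: ∅.
Taking the union of these: int(A) = ∅.
cl(A) = ⋂ {C closed : A ⊆ C}. Closed sets containing A: {x2}, {x1, x2}, {x1, x2, x3}.
Intersecting these: cl(A) = {x2}.
∂A = cl(A) ∖ int(A) = {x2} ∖ ∅ = {x2}.


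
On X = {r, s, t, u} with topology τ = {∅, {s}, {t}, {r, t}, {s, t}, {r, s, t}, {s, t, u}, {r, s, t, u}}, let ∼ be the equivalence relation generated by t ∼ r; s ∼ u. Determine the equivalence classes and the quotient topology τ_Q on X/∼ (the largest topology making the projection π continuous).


X/∼ = {[r=t], [s=u]}; |τ_Q| = 3.

Equivalence classes: [r=t], [s=u].
Quotient map π: X → X/∼ sends r ↦ [r=t], s ↦ [s=u], t ↦ [r=t], u ↦ [s=u].
For each subset V ⊆ X/∼, compute π^{-1}(V) ⊆ X and check whether π^{-1}(V) ∈ τ. V is open in τ_Q iff π^{-1}(V) ∈ τ.
  V = {}: π^{-1}(V) = ∅ ∈ τ ✓.
  V = {[r=t]}: π^{-1}(V) = {r, t} ∈ τ ✓.
  V = {[s=u]}: π^{-1}(V) = {s, u} ∉ τ ✗.
  V = {[r=t], [s=u]}: π^{-1}(V) = {r, s, t, u} ∈ τ ✓.
Open sets in the quotient: τ_Q = {{}, {[r=t]}, {[r=t], [s=u]}} (3 elements).


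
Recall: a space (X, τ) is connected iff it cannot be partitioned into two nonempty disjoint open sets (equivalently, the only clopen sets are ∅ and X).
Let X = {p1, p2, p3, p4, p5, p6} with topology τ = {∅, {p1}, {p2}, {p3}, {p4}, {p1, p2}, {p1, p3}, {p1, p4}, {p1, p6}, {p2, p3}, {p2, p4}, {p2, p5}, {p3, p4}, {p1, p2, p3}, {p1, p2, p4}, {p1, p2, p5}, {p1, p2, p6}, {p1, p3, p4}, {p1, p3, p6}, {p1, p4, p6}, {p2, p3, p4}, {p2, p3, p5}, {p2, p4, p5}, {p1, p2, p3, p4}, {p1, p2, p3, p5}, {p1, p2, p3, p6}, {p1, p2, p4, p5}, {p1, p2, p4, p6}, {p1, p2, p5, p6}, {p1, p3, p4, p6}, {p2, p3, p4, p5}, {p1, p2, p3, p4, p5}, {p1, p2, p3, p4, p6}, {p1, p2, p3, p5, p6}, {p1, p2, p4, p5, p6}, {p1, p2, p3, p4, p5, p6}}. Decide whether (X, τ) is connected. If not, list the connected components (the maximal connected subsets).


(X, τ) is disconnected; components = [{p3}, {p4}, {p1, p6}, {p2, p5}].

Find clopen sets (U ∈ τ with X ∖ U ∈ τ):
  U = ∅, X ∖ U = {p1, p2, p3, p4, p5, p6} — both open, so U is clopen.
  U = {p3}, X ∖ U = {p1, p2, p4, p5, p6} — both open, so U is clopen.
  U = {p4}, X ∖ U = {p1, p2, p3, p5, p6} — both open, so U is clopen.
  U = {p1, p6}, X ∖ U = {p2, p3, p4, p5} — both open, so U is clopen.
  U = {p2, p5}, X ∖ U = {p1, p3, p4, p6} — both open, so U is clopen.
  U = {p3, p4}, X ∖ U = {p1, p2, p5, p6} — both open, so U is clopen.
  U = {p1, p3, p6}, X ∖ U = {p2, p4, p5} — both open, so U is clopen.
  U = {p1, p4, p6}, X ∖ U = {p2, p3, p5} — both open, so U is clopen.
  U = {p2, p3, p5}, X ∖ U = {p1, p4, p6} — both open, so U is clopen.
  U = {p2, p4, p5}, X ∖ U = {p1, p3, p6} — both open, so U is clopen.
  U = {p1, p2, p5, p6}, X ∖ U = {p3, p4} — both open, so U is clopen.
  U = {p1, p3, p4, p6}, X ∖ U = {p2, p5} — both open, so U is clopen.
  U = {p2, p3, p4, p5}, X ∖ U = {p1, p6} — both open, so U is clopen.
  U = {p1, p2, p3, p5, p6}, X ∖ U = {p4} — both open, so U is clopen.
  U = {p1, p2, p4, p5, p6}, X ∖ U = {p3} — both open, so U is clopen.
  U = {p1, p2, p3, p4, p5, p6}, X ∖ U = ∅ — both open, so U is clopen.
Nontrivial clopen(s) exist: e.g. {p1, p2, p5, p6}. So (X, τ) is disconnected.
Compute connected components by grouping points that agree on all clopens:
  component: {p3}
  component: {p4}
  component: {p1, p6}
  component: {p2, p5}


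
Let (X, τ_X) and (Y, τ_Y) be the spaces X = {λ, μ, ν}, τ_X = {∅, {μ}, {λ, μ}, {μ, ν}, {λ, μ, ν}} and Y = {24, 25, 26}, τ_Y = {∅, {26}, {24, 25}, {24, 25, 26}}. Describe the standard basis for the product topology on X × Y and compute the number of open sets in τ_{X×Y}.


Basis B = {∅ × ∅, {μ} × {26}, {λ, μ} × {26}, {μ} × {24, 25}, {μ, ν} × {26}, {λ, μ, ν} × {26}, {μ} × {24, 25, 26}, {λ, μ} × {24, 25}, {μ, ν} × {24, 25}, {λ, μ} × {24, 25, 26}, {λ, μ, ν} × {24, 25}, {μ, ν} × {24, 25, 26}, {λ, μ, ν} × {24, 25, 26}}; |τ_{X×Y}| = 25.

Enumerate products U × V with U ∈ τ_X, V ∈ τ_Y (deduplicated):
  ∅ × ∅ = {} (∅)
  {μ} × {26} = {(μ,26)}
  {λ, μ} × {26} = {(λ,26), (μ,26)}
  {μ} × {24, 25} = {(μ,24), (μ,25)}
  {μ, ν} × {26} = {(μ,26), (ν,26)}
  {λ, μ, ν} × {26} = {(λ,26), (μ,26), (ν,26)}
  {μ} × {24, 25, 26} = {(μ,24), (μ,25), (μ,26)}
  {λ, μ} × {24, 25} = {(λ,24), (λ,25), (μ,24), (μ,25)}
  {μ, ν} × {24, 25} = {(μ,24), (μ,25), (ν,24), (ν,25)}
  {λ, μ} × {24, 25, 26} = {(λ,24), (λ,25), (λ,26), (μ,24), (μ,25), (μ,26)}
  {λ, μ, ν} × {24, 25} = {(λ,24), (λ,25), (μ,24), (μ,25), (ν,24), (ν,25)}
  {μ, ν} × {24, 25, 26} = {(μ,24), (μ,25), (μ,26), (ν,24), (ν,25), (ν,26)}
  {λ, μ, ν} × {24, 25, 26} = {(λ,24), (λ,25), (λ,26), (μ,24), (μ,25), (μ,26), (ν,24), (ν,25), (ν,26)}
These 13 distinct sets form the basis B.
Close under arbitrary unions to get τ_{X×Y}; counting gives |τ_{X×Y}| = 25.


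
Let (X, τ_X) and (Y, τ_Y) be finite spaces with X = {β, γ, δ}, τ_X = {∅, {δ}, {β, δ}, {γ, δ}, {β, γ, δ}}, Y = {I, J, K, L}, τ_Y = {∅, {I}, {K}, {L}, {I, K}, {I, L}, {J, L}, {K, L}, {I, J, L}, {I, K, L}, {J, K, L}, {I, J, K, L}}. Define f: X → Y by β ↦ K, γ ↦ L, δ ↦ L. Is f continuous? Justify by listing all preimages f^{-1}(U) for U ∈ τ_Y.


f is NOT continuous.

Compute f^{-1}(U) for each U ∈ τ_Y:
  U = ∅: f^{-1}(U) = ∅ ∈ τ_X ✓.
  U = {I}: f^{-1}(U) = ∅ ∈ τ_X ✓.
  U = {K}: f^{-1}(U) = {β} ∉ τ_X ✗.
  U = {L}: f^{-1}(U) = {γ, δ} ∈ τ_X ✓.
  U = {I, K}: f^{-1}(U) = {β} ∉ τ_X ✗.
  U = {I, L}: f^{-1}(U) = {γ, δ} ∈ τ_X ✓.
  U = {J, L}: f^{-1}(U) = {γ, δ} ∈ τ_X ✓.
  U = {K, L}: f^{-1}(U) = {β, γ, δ} ∈ τ_X ✓.
  U = {I, J, L}: f^{-1}(U) = {γ, δ} ∈ τ_X ✓.
  U = {I, K, L}: f^{-1}(U) = {β, γ, δ} ∈ τ_X ✓.
  U = {J, K, L}: f^{-1}(U) = {β, γ, δ} ∈ τ_X ✓.
  U = {I, J, K, L}: f^{-1}(U) = {β, γ, δ} ∈ τ_X ✓.
Found U = {K} with f^{-1}(U) = {β} not in τ_X. Therefore f is NOT continuous.


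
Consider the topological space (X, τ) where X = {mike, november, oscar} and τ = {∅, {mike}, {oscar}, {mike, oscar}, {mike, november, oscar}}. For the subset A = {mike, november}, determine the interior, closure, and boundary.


int(A) = {mike}, cl(A) = {mike, november}, ∂A = {november}.

Closed sets in (X, τ) are complements of opens:
  closed(X, τ) = {∅, {november}, {mike, november}, {november, oscar}, {mike, november, oscar}}.
int(A) = ⋃ {U ∈ τ : U ⊆ A}. Opens contained in A: ∅, {mike}.
Taking the union of these: int(A) = {mike}.
cl(A) = ⋂ {C closed : A ⊆ C}. Closed sets containing A: {mike, november}, {mike, november, oscar}.
Intersecting these: cl(A) = {mike, november}.
∂A = cl(A) ∖ int(A) = {mike, november} ∖ {mike} = {november}.


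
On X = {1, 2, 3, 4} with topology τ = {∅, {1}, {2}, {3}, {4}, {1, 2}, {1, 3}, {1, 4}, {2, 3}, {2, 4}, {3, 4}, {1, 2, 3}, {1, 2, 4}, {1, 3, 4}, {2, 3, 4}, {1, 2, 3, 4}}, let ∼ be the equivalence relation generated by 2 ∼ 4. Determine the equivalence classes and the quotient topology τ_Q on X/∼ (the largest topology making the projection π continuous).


X/∼ = {[1], [2=4], [3]}; |τ_Q| = 8.

Equivalence classes: [1], [2=4], [3].
Quotient map π: X → X/∼ sends 1 ↦ [1], 2 ↦ [2=4], 3 ↦ [3], 4 ↦ [2=4].
For each subset V ⊆ X/∼, compute π^{-1}(V) ⊆ X and check whether π^{-1}(V) ∈ τ. V is open in τ_Q iff π^{-1}(V) ∈ τ.
  V = {}: π^{-1}(V) = ∅ ∈ τ ✓.
  V = {[1]}: π^{-1}(V) = {1} ∈ τ ✓.
  V = {[2=4]}: π^{-1}(V) = {2, 4} ∈ τ ✓.
  V = {[1], [2=4]}: π^{-1}(V) = {1, 2, 4} ∈ τ ✓.
  V = {[3]}: π^{-1}(V) = {3} ∈ τ ✓.
  V = {[1], [3]}: π^{-1}(V) = {1, 3} ∈ τ ✓.
  V = {[2=4], [3]}: π^{-1}(V) = {2, 3, 4} ∈ τ ✓.
  V = {[1], [2=4], [3]}: π^{-1}(V) = {1, 2, 3, 4} ∈ τ ✓.
Open sets in the quotient: τ_Q = {{}, {[1]}, {[2=4]}, {[1], [2=4]}, {[3]}, {[1], [3]}, {[2=4], [3]}, {[1], [2=4], [3]}} (8 elements).


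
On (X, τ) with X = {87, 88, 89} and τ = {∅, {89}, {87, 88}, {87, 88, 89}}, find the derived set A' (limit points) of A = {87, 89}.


A' = {88}

For each x ∈ X, list the open sets U ∈ τ with x ∈ U, then check whether U ∩ (A ∖ {x}) ≠ ∅ for every such U.
  x = 87: open {87, 88} ∋ x has {87, 88} ∩ (A ∖ {87}) = ∅, so x is NOT a limit point.
  x = 88: opens ∋ x are {87, 88}, {87, 88, 89}; each meets A ∖ {88}, so x IS a limit point.
  x = 89: open {89} ∋ x has {89} ∩ (A ∖ {89}) = ∅, so x is NOT a limit point.
Collecting: A' = {88}.


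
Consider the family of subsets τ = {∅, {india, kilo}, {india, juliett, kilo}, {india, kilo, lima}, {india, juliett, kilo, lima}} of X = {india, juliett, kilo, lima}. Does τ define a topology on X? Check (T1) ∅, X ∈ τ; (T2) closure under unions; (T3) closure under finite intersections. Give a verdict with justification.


τ IS a topology on X.

Axiom (T1): ∅ ∈ τ? Yes; X ∈ τ? Yes.
Axiom (T2/T3): check pairwise unions and intersections of members of τ.
All pairwise intersections and unions checked — each lies in τ. Therefore τ satisfies (T1), (T2), (T3): it IS a topology on X.


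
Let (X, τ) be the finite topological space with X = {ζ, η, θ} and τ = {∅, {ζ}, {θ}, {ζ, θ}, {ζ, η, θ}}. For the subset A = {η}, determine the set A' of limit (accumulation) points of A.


A' = ∅

For each x ∈ X, list the open sets U ∈ τ with x ∈ U, then check whether U ∩ (A ∖ {x}) ≠ ∅ for every such U.
  x = ζ: open {ζ} ∋ x has {ζ} ∩ (A ∖ {ζ}) = ∅, so x is NOT a limit point.
  x = η: open {ζ, η, θ} ∋ x has {ζ, η, θ} ∩ (A ∖ {η}) = ∅, so x is NOT a limit point.
  x = θ: open {θ} ∋ x has {θ} ∩ (A ∖ {θ}) = ∅, so x is NOT a limit point.
Collecting: A' = ∅.


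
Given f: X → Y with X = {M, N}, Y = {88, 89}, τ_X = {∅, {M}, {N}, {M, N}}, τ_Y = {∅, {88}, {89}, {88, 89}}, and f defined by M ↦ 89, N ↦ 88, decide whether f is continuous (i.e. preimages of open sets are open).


f IS continuous.

Compute f^{-1}(U) for each U ∈ τ_Y:
  U = ∅: f^{-1}(U) = ∅ ∈ τ_X ✓.
  U = {88}: f^{-1}(U) = {N} ∈ τ_X ✓.
  U = {89}: f^{-1}(U) = {M} ∈ τ_X ✓.
  U = {88, 89}: f^{-1}(U) = {M, N} ∈ τ_X ✓.
Every preimage lies in τ_X, so f IS continuous.


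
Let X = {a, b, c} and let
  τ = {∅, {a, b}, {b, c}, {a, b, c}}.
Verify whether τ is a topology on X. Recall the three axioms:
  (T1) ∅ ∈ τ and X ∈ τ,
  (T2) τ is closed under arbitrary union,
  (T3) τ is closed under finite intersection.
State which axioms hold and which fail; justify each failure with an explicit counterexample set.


τ is NOT a topology on X.

Axiom (T1): ∅ ∈ τ? Yes; X ∈ τ? Yes.
Axiom (T2/T3): check pairwise unions and intersections of members of τ.
Counterexample for (T3): {a, b} ∩ {b, c} = {b} ∉ τ. Therefore τ is NOT a topology.


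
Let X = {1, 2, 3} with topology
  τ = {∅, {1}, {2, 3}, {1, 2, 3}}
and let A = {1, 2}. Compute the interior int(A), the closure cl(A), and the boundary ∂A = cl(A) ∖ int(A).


int(A) = {1}, cl(A) = {1, 2, 3}, ∂A = {2, 3}.

Closed sets in (X, τ) are complements of opens:
  closed(X, τ) = {∅, {1}, {2, 3}, {1, 2, 3}}.
int(A) = ⋃ {U ∈ τ : U ⊆ A}. Opens contained in A: ∅, {1}.
Taking the union of these: int(A) = {1}.
cl(A) = ⋂ {C closed : A ⊆ C}. Closed sets containing A: {1, 2, 3}.
Intersecting these: cl(A) = {1, 2, 3}.
∂A = cl(A) ∖ int(A) = {1, 2, 3} ∖ {1} = {2, 3}.


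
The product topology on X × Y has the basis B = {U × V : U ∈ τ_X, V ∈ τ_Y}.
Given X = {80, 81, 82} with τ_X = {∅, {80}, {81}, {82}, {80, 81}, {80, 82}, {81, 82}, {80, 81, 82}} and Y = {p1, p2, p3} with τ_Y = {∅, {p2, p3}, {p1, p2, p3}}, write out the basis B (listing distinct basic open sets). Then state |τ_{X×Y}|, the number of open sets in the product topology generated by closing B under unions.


Basis B = {∅ × ∅, {80} × {p2, p3}, {81} × {p2, p3}, {82} × {p2, p3}, {80} × {p1, p2, p3}, {81} × {p1, p2, p3}, {82} × {p1, p2, p3}, {80, 81} × {p2, p3}, {80, 82} × {p2, p3}, {81, 82} × {p2, p3}, {80, 81} × {p1, p2, p3}, {80, 82} × {p1, p2, p3}, {80, 81, 82} × {p2, p3}, {81, 82} × {p1, p2, p3}, {80, 81, 82} × {p1, p2, p3}}; |τ_{X×Y}| = 27.

Enumerate products U × V with U ∈ τ_X, V ∈ τ_Y (deduplicated):
  ∅ × ∅ = {} (∅)
  {80} × {p2, p3} = {(80,p2), (80,p3)}
  {81} × {p2, p3} = {(81,p2), (81,p3)}
  {82} × {p2, p3} = {(82,p2), (82,p3)}
  {80} × {p1, p2, p3} = {(80,p1), (80,p2), (80,p3)}
  {81} × {p1, p2, p3} = {(81,p1), (81,p2), (81,p3)}
  {82} × {p1, p2, p3} = {(82,p1), (82,p2), (82,p3)}
  {80, 81} × {p2, p3} = {(80,p2), (80,p3), (81,p2), (81,p3)}
  {80, 82} × {p2, p3} = {(80,p2), (80,p3), (82,p2), (82,p3)}
  {81, 82} × {p2, p3} = {(81,p2), (81,p3), (82,p2), (82,p3)}
  {80, 81} × {p1, p2, p3} = {(80,p1), (80,p2), (80,p3), (81,p1), (81,p2), (81,p3)}
  {80, 82} × {p1, p2, p3} = {(80,p1), (80,p2), (80,p3), (82,p1), (82,p2), (82,p3)}
  {80, 81, 82} × {p2, p3} = {(80,p2), (80,p3), (81,p2), (81,p3), (82,p2), (82,p3)}
  {81, 82} × {p1, p2, p3} = {(81,p1), (81,p2), (81,p3), (82,p1), (82,p2), (82,p3)}
  {80, 81, 82} × {p1, p2, p3} = {(80,p1), (80,p2), (80,p3), (81,p1), (81,p2), (81,p3), (82,p1), (82,p2), (82,p3)}
These 15 distinct sets form the basis B.
Close under arbitrary unions to get τ_{X×Y}; counting gives |τ_{X×Y}| = 27.


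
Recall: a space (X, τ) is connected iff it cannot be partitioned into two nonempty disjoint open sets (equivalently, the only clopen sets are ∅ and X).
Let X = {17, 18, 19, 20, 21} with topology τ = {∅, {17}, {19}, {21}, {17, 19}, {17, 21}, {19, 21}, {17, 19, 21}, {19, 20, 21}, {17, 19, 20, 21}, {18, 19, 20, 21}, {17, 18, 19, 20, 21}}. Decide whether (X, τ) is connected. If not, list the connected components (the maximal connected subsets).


(X, τ) is disconnected; components = [{17}, {18, 19, 20, 21}].

Find clopen sets (U ∈ τ with X ∖ U ∈ τ):
  U = ∅, X ∖ U = {17, 18, 19, 20, 21} — both open, so U is clopen.
  U = {17}, X ∖ U = {18, 19, 20, 21} — both open, so U is clopen.
  U = {18, 19, 20, 21}, X ∖ U = {17} — both open, so U is clopen.
  U = {17, 18, 19, 20, 21}, X ∖ U = ∅ — both open, so U is clopen.
Nontrivial clopen(s) exist: e.g. {17}. So (X, τ) is disconnected.
Compute connected components by grouping points that agree on all clopens:
  component: {17}
  component: {18, 19, 20, 21}


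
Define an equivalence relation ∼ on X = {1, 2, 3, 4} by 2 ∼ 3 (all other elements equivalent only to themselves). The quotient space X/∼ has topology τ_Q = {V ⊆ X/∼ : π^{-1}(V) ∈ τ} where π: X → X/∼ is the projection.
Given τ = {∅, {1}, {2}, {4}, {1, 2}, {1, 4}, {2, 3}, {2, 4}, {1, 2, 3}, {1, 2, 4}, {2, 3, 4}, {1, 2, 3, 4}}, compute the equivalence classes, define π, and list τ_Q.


X/∼ = {[1], [2=3], [4]}; |τ_Q| = 8.

Equivalence classes: [1], [2=3], [4].
Quotient map π: X → X/∼ sends 1 ↦ [1], 2 ↦ [2=3], 3 ↦ [2=3], 4 ↦ [4].
For each subset V ⊆ X/∼, compute π^{-1}(V) ⊆ X and check whether π^{-1}(V) ∈ τ. V is open in τ_Q iff π^{-1}(V) ∈ τ.
  V = {}: π^{-1}(V) = ∅ ∈ τ ✓.
  V = {[1]}: π^{-1}(V) = {1} ∈ τ ✓.
  V = {[2=3]}: π^{-1}(V) = {2, 3} ∈ τ ✓.
  V = {[1], [2=3]}: π^{-1}(V) = {1, 2, 3} ∈ τ ✓.
  V = {[4]}: π^{-1}(V) = {4} ∈ τ ✓.
  V = {[1], [4]}: π^{-1}(V) = {1, 4} ∈ τ ✓.
  V = {[2=3], [4]}: π^{-1}(V) = {2, 3, 4} ∈ τ ✓.
  V = {[1], [2=3], [4]}: π^{-1}(V) = {1, 2, 3, 4} ∈ τ ✓.
Open sets in the quotient: τ_Q = {{}, {[1]}, {[2=3]}, {[1], [2=3]}, {[4]}, {[1], [4]}, {[2=3], [4]}, {[1], [2=3], [4]}} (8 elements).


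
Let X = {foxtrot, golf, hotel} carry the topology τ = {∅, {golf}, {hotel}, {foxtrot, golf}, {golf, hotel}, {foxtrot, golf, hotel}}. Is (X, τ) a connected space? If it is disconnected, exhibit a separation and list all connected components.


(X, τ) is disconnected; components = [{hotel}, {foxtrot, golf}].

Find clopen sets (U ∈ τ with X ∖ U ∈ τ):
  U = ∅, X ∖ U = {foxtrot, golf, hotel} — both open, so U is clopen.
  U = {hotel}, X ∖ U = {foxtrot, golf} — both open, so U is clopen.
  U = {foxtrot, golf}, X ∖ U = {hotel} — both open, so U is clopen.
  U = {foxtrot, golf, hotel}, X ∖ U = ∅ — both open, so U is clopen.
Nontrivial clopen(s) exist: e.g. {hotel}. So (X, τ) is disconnected.
Compute connected components by grouping points that agree on all clopens:
  component: {hotel}
  component: {foxtrot, golf}


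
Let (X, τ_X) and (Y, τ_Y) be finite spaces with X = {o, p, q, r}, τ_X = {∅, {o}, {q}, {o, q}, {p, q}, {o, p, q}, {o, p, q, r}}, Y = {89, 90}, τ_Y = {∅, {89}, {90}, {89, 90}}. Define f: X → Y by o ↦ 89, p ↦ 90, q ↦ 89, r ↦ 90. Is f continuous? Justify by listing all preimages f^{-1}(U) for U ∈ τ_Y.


f is NOT continuous.

Compute f^{-1}(U) for each U ∈ τ_Y:
  U = ∅: f^{-1}(U) = ∅ ∈ τ_X ✓.
  U = {89}: f^{-1}(U) = {o, q} ∈ τ_X ✓.
  U = {90}: f^{-1}(U) = {p, r} ∉ τ_X ✗.
  U = {89, 90}: f^{-1}(U) = {o, p, q, r} ∈ τ_X ✓.
Found U = {90} with f^{-1}(U) = {p, r} not in τ_X. Therefore f is NOT continuous.


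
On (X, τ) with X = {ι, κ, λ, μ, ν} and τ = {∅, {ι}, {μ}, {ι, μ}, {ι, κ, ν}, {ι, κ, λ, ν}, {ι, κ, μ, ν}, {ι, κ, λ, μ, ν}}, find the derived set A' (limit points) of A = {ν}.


A' = {κ, λ}

For each x ∈ X, list the open sets U ∈ τ with x ∈ U, then check whether U ∩ (A ∖ {x}) ≠ ∅ for every such U.
  x = ι: open {ι} ∋ x has {ι} ∩ (A ∖ {ι}) = ∅, so x is NOT a limit point.
  x = κ: opens ∋ x are {ι, κ, ν}, {ι, κ, λ, ν}, {ι, κ, μ, ν}, {ι, κ, λ, μ, ν}; each meets A ∖ {κ}, so x IS a limit point.
  x = λ: opens ∋ x are {ι, κ, λ, ν}, {ι, κ, λ, μ, ν}; each meets A ∖ {λ}, so x IS a limit point.
  x = μ: open {μ} ∋ x has {μ} ∩ (A ∖ {μ}) = ∅, so x is NOT a limit point.
  x = ν: open {ι, κ, ν} ∋ x has {ι, κ, ν} ∩ (A ∖ {ν}) = ∅, so x is NOT a limit point.
Collecting: A' = {κ, λ}.


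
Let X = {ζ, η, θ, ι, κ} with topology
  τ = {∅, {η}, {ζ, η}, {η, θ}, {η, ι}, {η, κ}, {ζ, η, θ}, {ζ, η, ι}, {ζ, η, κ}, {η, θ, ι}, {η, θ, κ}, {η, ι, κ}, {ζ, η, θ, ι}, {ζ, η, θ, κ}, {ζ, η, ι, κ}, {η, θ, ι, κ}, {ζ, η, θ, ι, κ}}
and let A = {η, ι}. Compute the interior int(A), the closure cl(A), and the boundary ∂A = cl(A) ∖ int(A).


int(A) = {η, ι}, cl(A) = {ζ, η, θ, ι, κ}, ∂A = {ζ, θ, κ}.

Closed sets in (X, τ) are complements of opens:
  closed(X, τ) = {∅, {ζ}, {θ}, {ι}, {κ}, {ζ, θ}, {ζ, ι}, {ζ, κ}, {θ, ι}, {θ, κ}, {ι, κ}, {ζ, θ, ι}, {ζ, θ, κ}, {ζ, ι, κ}, {θ, ι, κ}, {ζ, θ, ι, κ}, {ζ, η, θ, ι, κ}}.
int(A) = ⋃ {U ∈ τ : U ⊆ A}. Opens contained in A: ∅, {η}, {η, ι}.
Taking the union of these: int(A) = {η, ι}.
cl(A) = ⋂ {C closed : A ⊆ C}. Closed sets containing A: {ζ, η, θ, ι, κ}.
Intersecting these: cl(A) = {ζ, η, θ, ι, κ}.
∂A = cl(A) ∖ int(A) = {ζ, η, θ, ι, κ} ∖ {η, ι} = {ζ, θ, κ}.


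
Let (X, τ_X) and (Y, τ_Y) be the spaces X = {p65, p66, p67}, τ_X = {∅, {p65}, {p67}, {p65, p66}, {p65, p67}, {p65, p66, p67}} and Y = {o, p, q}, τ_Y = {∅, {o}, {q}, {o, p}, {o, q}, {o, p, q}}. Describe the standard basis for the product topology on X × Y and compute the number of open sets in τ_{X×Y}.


Basis B = {∅ × ∅, {p65} × {o}, {p65} × {q}, {p67} × {o}, {p67} × {q}, {p65} × {o, p}, {p65} × {o, q}, {p65, p66} × {o}, {p65, p67} × {o}, {p65, p66} × {q}, {p65, p67} × {q}, {p67} × {o, p}, {p67} × {o, q}, {p65} × {o, p, q}, {p65, p66, p67} × {o}, {p65, p66, p67} × {q}, {p67} × {o, p, q}, {p65, p66} × {o, p}, {p65, p67} × {o, p}, {p65, p66} × {o, q}, {p65, p67} × {o, q}, {p65, p66} × {o, p, q}, {p65, p67} × {o, p, q}, {p65, p66, p67} × {o, p}, {p65, p66, p67} × {o, q}, {p65, p66, p67} × {o, p, q}}; |τ_{X×Y}| = 108.

Enumerate products U × V with U ∈ τ_X, V ∈ τ_Y (deduplicated):
  ∅ × ∅ = {} (∅)
  {p65} × {o} = {(p65,o)}
  {p65} × {q} = {(p65,q)}
  {p67} × {o} = {(p67,o)}
  {p67} × {q} = {(p67,q)}
  {p65} × {o, p} = {(p65,o), (p65,p)}
  {p65} × {o, q} = {(p65,o), (p65,q)}
  {p65, p66} × {o} = {(p65,o), (p66,o)}
  {p65, p67} × {o} = {(p65,o), (p67,o)}
  {p65, p66} × {q} = {(p65,q), (p66,q)}
  {p65, p67} × {q} = {(p65,q), (p67,q)}
  {p67} × {o, p} = {(p67,o), (p67,p)}
  {p67} × {o, q} = {(p67,o), (p67,q)}
  {p65} × {o, p, q} = {(p65,o), (p65,p), (p65,q)}
  {p65, p66, p67} × {o} = {(p65,o), (p66,o), (p67,o)}
  {p65, p66, p67} × {q} = {(p65,q), (p66,q), (p67,q)}
  {p67} × {o, p, q} = {(p67,o), (p67,p), (p67,q)}
  {p65, p66} × {o, p} = {(p65,o), (p65,p), (p66,o), (p66,p)}
  {p65, p67} × {o, p} = {(p65,o), (p65,p), (p67,o), (p67,p)}
  {p65, p66} × {o, q} = {(p65,o), (p65,q), (p66,o), (p66,q)}
  {p65, p67} × {o, q} = {(p65,o), (p65,q), (p67,o), (p67,q)}
  {p65, p66} × {o, p, q} = {(p65,o), (p65,p), (p65,q), (p66,o), (p66,p), (p66,q)}
  {p65, p67} × {o, p, q} = {(p65,o), (p65,p), (p65,q), (p67,o), (p67,p), (p67,q)}
  {p65, p66, p67} × {o, p} = {(p65,o), (p65,p), (p66,o), (p66,p), (p67,o), (p67,p)}
  {p65, p66, p67} × {o, q} = {(p65,o), (p65,q), (p66,o), (p66,q), (p67,o), (p67,q)}
  {p65, p66, p67} × {o, p, q} = {(p65,o), (p65,p), (p65,q), (p66,o), (p66,p), (p66,q), (p67,o), (p67,p), (p67,q)}
These 26 distinct sets form the basis B.
Close under arbitrary unions to get τ_{X×Y}; counting gives |τ_{X×Y}| = 108.
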